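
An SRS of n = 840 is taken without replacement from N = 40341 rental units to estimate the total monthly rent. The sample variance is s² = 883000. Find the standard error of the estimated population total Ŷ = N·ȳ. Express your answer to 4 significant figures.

Var(Ŷ) = N²·Var(ȳ) = N²·(1 − n/N)·s²/n.
f = 840/40341 = 0.02082249; Var(ȳ) = 0.97917751·883000/840 = 1029.3021.
Var(Ŷ) = 40341² · 1029.3021 = 1.6750824 × 10^12.
SE(Ŷ) = √(1.6750824 × 10^12) = 1.294 × 10^6.

1.294 × 10^6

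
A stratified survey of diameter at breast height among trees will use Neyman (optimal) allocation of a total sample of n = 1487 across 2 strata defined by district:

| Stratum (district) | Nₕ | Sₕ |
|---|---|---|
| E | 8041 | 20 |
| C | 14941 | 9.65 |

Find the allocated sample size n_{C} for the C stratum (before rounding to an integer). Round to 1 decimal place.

702.9

Neyman allocation: nₕ = n·NₕSₕ / Σⱼ NⱼSⱼ.
Σ NⱼSⱼ = 8041·20 + 14941·9.65 = 305000.65.
n_{C} = 1487·14941·9.65 / 305000.65 = 702.9.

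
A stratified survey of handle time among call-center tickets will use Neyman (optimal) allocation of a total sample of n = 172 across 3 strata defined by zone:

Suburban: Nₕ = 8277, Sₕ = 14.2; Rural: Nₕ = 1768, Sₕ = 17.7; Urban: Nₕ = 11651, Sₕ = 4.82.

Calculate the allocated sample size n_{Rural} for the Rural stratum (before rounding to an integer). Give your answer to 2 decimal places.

Neyman allocation: nₕ = n·NₕSₕ / Σⱼ NⱼSⱼ.
Σ NⱼSⱼ = 8277·14.2 + 1768·17.7 + 11651·4.82 = 204984.82.
n_{Rural} = 172·1768·17.7 / 204984.82 = 26.26.

26.26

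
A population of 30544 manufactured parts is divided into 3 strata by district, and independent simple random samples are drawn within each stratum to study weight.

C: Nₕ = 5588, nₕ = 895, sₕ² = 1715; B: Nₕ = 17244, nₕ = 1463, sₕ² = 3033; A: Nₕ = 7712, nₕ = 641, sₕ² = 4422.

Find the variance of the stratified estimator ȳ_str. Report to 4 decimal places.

Var(ȳ_str) = Σₕ Wₕ²(1 − fₕ)sₕ²/nₕ with Wₕ = Nₕ/N, N = 30544.
C: Wₕ = 0.18294919; term = 0.18294919²·(1 − 0.16016464)·1715/895 = 0.053863704.
B: Wₕ = 0.56456260; term = 0.56456260²·(1 − 0.08484110)·3033/1463 = 0.60471229.
A: Wₕ = 0.25248821; term = 0.25248821²·(1 − 0.08311722)·4422/641 = 0.40323363.
Sum = 1.0618096.

1.0618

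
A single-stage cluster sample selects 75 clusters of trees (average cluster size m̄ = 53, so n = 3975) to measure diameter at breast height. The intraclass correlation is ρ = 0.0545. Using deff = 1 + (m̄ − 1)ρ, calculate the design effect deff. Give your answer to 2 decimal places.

3.83

deff = 1 + (53 − 1)·0.0545 = 1 + 2.834 = 3.834.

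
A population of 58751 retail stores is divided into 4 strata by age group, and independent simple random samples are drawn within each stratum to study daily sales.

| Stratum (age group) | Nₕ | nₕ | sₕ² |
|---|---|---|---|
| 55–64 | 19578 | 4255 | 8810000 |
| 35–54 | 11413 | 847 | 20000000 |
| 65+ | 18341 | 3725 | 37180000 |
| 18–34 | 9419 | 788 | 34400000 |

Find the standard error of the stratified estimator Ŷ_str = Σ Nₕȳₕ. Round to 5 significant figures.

Var(Ŷ_str) = Σₕ Nₕ²(1 − fₕ)sₕ²/nₕ.
55–64: 19578²·(1 − 4255/19578)·8810000/4255 = 6.2113853 × 10^11.
35–54: 11413²·(1 − 847/11413)·20000000/847 = 2.8474559 × 10^12.
65+: 18341²·(1 − 3725/18341)·37180000/3725 = 2.675683 × 10^12.
18–34: 9419²·(1 − 788/9419)·34400000/788 = 3.5489358 × 10^12.
Sum = 9.6932132 × 10^12.
SE = √(9.6932132 × 10^12) = 3.1134 × 10^6.

3.1134 × 10^6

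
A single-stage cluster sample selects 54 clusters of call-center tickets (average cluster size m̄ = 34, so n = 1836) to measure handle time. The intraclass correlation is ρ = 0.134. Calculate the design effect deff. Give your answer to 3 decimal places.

5.422

deff = 1 + (34 − 1)·0.134 = 1 + 4.422 = 5.422.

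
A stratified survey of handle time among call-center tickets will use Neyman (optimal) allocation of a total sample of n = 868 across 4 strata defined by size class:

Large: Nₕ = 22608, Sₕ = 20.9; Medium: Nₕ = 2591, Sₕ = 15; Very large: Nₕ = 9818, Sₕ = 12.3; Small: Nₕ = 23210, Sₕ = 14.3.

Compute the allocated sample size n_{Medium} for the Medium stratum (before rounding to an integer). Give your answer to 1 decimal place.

35.0

Neyman allocation: nₕ = n·NₕSₕ / Σⱼ NⱼSⱼ.
Σ NⱼSⱼ = 22608·20.9 + 2591·15 + 9818·12.3 + 23210·14.3 = 964036.6.
n_{Medium} = 868·2591·15 / 964036.6 = 35.0.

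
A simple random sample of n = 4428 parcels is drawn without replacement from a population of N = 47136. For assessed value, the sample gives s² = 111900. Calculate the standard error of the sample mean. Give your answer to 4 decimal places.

Under SRS without replacement, Var(ȳ) = (1 − f)·s²/n with f = n/N = 4428/47136 = 0.09394094.
Var(ȳ) = (1 − 0.09394094)·111900/4428 = 0.90605906·25.271003 = 22.897021.
SE(ȳ) = √(22.897021) = 4.7851.

4.7851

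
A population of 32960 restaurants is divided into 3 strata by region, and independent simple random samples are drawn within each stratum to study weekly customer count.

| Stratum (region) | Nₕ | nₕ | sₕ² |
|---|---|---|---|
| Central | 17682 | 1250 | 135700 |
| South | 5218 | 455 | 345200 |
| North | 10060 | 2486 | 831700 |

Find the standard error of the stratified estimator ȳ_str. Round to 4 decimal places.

Var(ȳ_str) = Σₕ Wₕ²(1 − fₕ)sₕ²/nₕ with Wₕ = Nₕ/N, N = 32960.
Central: Wₕ = 0.53646845; term = 0.53646845²·(1 − 0.07069336)·135700/1250 = 29.034693.
South: Wₕ = 0.15831311; term = 0.15831311²·(1 − 0.08719816)·345200/455 = 17.356799.
North: Wₕ = 0.30521845; term = 0.30521845²·(1 − 0.24711730)·831700/2486 = 23.46467.
Sum = 69.856162.
SE = √(69.856162) = 8.3580.

8.3580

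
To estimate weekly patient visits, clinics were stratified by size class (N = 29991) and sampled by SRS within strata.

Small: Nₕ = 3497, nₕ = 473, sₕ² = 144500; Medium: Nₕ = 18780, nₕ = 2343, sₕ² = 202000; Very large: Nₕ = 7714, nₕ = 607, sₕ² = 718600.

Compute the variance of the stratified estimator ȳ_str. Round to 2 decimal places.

Var(ȳ_str) = Σₕ Wₕ²(1 − fₕ)sₕ²/nₕ with Wₕ = Nₕ/N, N = 29991.
Small: Wₕ = 0.11660165; term = 0.11660165²·(1 − 0.13525879)·144500/473 = 3.591718.
Medium: Wₕ = 0.62618786; term = 0.62618786²·(1 − 0.12476038)·202000/2343 = 29.587981.
Very large: Wₕ = 0.25721050; term = 0.25721050²·(1 − 0.07868810)·718600/607 = 72.157683.
Sum = 105.33738.

105.34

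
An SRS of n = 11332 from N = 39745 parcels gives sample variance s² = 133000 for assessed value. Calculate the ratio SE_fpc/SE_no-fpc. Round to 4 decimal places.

f = n/N = 11332/39745 = 0.28511762.
SE_no-fpc = √(s²/n) = 3.4258831; SE_fpc = √((1−f)s²/n) = 2.8966087.
Ratio = √(1−f) = 0.84550717.

0.8455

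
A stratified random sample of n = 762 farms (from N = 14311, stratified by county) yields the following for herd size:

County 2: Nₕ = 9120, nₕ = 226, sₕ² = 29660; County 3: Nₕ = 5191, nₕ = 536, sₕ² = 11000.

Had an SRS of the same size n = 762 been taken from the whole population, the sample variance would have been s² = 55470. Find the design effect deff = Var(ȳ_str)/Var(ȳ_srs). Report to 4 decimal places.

Var(ȳ_str) = Σ Wₕ²(1−fₕ)sₕ²/nₕ with Wₕ = Nₕ/14311:
  County 2: (9120/14311)²·(1−226/9120)·29660/226 = 51.977419
  County 3: (5191/14311)²·(1−536/5191)·11000/536 = 2.421356
  → Var(ȳ_str) = 54.398775.
Var(ȳ_srs) = (1 − 762/14311)·55470/762 = 68.919236.
deff = 54.398775 / 68.919236 = 0.7893.

0.7893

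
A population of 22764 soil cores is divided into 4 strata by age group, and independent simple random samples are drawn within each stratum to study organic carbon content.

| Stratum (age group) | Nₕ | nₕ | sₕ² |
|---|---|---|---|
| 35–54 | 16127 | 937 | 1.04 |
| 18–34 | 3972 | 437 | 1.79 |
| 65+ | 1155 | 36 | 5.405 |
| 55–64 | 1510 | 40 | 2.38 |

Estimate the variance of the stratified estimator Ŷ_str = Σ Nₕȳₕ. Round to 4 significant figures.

Var(Ŷ_str) = Σₕ Nₕ²(1 − fₕ)sₕ²/nₕ.
35–54: 16127²·(1 − 937/16127)·1.04/937 = 271897.43.
18–34: 3972²·(1 − 437/3972)·1.79/437 = 57513.56.
65+: 1155²·(1 − 36/1155)·5.405/36 = 194046.26.
55–64: 1510²·(1 − 40/1510)·2.38/40 = 132072.15.
Sum = 655529.4.

655500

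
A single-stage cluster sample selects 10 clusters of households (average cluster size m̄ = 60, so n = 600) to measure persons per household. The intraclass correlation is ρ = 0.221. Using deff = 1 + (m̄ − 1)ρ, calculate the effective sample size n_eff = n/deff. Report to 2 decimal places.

deff = 1 + (60 − 1)·0.221 = 1 + 13.039 = 14.039.
n_eff = 600 / 14.039 = 42.74.

42.74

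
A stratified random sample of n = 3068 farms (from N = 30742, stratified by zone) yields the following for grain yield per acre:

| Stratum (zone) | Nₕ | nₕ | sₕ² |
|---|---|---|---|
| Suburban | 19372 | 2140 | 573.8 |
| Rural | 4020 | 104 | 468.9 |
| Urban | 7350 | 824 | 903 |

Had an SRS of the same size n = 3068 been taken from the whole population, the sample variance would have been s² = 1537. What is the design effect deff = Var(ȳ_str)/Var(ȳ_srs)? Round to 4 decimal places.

Var(ȳ_str) = Σ Wₕ²(1−fₕ)sₕ²/nₕ with Wₕ = Nₕ/30742:
  Suburban: (19372/30742)²·(1−2140/19372)·573.8/2140 = 0.094709312
  Rural: (4020/30742)²·(1−104/4020)·468.9/104 = 0.075101981
  Urban: (7350/30742)²·(1−824/7350)·903/824 = 0.055619965
  → Var(ȳ_str) = 0.22543126.
Var(ȳ_srs) = (1 − 3068/30742)·1537/3068 = 0.45098109.
deff = 0.22543126 / 0.45098109 = 0.4999.

0.4999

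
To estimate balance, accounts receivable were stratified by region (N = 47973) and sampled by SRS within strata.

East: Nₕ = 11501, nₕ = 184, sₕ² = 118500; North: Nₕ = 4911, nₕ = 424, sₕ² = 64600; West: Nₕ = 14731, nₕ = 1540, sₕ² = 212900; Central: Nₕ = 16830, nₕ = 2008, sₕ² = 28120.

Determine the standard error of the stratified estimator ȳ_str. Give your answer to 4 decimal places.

7.1465

Var(ȳ_str) = Σₕ Wₕ²(1 − fₕ)sₕ²/nₕ with Wₕ = Nₕ/N, N = 47973.
East: Wₕ = 0.23973902; term = 0.23973902²·(1 − 0.01599861)·118500/184 = 36.42283.
North: Wₕ = 0.10237008; term = 0.10237008²·(1 − 0.08633679)·64600/424 = 1.4588106.
West: Wₕ = 0.30706856; term = 0.30706856²·(1 − 0.10454144)·212900/1540 = 11.672695.
Central: Wₕ = 0.35082234; term = 0.35082234²·(1 − 0.11931075)·28120/2008 = 1.5179196.
Sum = 51.072255.
SE = √(51.072255) = 7.1465.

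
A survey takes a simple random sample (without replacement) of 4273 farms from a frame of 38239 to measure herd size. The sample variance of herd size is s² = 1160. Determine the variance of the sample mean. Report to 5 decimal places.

0.24114

Under SRS without replacement, Var(ȳ) = (1 − f)·s²/n with f = n/N = 4273/38239 = 0.11174455.
Var(ȳ) = (1 − 0.11174455)·1160/4273 = 0.88825545·0.27147203 = 0.24113651.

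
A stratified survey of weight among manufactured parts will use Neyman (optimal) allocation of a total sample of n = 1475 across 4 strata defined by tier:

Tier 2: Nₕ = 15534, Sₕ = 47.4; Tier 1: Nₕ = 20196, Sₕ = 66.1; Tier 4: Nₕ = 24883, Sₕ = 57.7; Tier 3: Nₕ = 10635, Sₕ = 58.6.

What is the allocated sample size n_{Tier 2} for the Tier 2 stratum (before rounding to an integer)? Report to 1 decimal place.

Neyman allocation: nₕ = n·NₕSₕ / Σⱼ NⱼSⱼ.
Σ NⱼSⱼ = 15534·47.4 + 20196·66.1 + 24883·57.7 + 10635·58.6 = 4.1302273 × 10^6.
n_{Tier 2} = 1475·15534·47.4 / (4.1302273 × 10^6) = 263.0.

263.0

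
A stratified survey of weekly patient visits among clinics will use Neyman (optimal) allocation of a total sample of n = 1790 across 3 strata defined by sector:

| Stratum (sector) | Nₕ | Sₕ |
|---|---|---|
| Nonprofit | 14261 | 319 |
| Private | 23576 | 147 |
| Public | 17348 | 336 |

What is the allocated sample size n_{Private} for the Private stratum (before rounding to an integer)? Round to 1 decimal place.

448.1

Neyman allocation: nₕ = n·NₕSₕ / Σⱼ NⱼSⱼ.
Σ NⱼSⱼ = 14261·319 + 23576·147 + 17348·336 = 1.3843859 × 10^7.
n_{Private} = 1790·23576·147 / (1.3843859 × 10^7) = 448.1.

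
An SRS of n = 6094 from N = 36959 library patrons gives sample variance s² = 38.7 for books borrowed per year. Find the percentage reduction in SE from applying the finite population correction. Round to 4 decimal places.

8.6154

f = n/N = 6094/36959 = 0.16488541.
SE_no-fpc = √(s²/n) = 0.079690079; SE_fpc = √((1−f)s²/n) = 0.072824463.
Ratio = √(1−f) = 0.91384604. Reduction = 100·(1 − 0.91384604) = 8.6154%.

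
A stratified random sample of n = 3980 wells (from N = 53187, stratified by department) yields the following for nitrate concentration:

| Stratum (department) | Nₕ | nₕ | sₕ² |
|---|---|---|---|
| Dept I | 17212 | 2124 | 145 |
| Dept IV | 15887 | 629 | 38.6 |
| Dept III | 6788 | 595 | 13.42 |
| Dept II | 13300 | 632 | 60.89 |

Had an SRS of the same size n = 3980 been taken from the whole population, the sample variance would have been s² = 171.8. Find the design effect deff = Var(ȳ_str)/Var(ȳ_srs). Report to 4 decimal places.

0.4407

Var(ȳ_str) = Σ Wₕ²(1−fₕ)sₕ²/nₕ with Wₕ = Nₕ/53187:
  Dept I: (17212/53187)²·(1−2124/17212)·145/2124 = 0.006267084
  Dept IV: (15887/53187)²·(1−629/15887)·38.6/629 = 0.0052585399
  Dept III: (6788/53187)²·(1−595/6788)·13.42/595 = 3.351718 × 10^-4
  Dept II: (13300/53187)²·(1−632/13300)·60.89/632 = 0.0057382254
  → Var(ȳ_str) = 0.017599021.
Var(ȳ_srs) = (1 − 3980/53187)·171.8/3980 = 0.039935717.
deff = 0.017599021 / 0.039935717 = 0.4407.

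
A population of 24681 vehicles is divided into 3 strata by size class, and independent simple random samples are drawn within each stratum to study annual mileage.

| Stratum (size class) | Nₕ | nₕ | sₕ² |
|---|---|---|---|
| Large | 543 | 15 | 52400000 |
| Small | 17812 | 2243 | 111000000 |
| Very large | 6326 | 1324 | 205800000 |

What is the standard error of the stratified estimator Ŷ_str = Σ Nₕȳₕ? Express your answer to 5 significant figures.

4.4321 × 10^6

Var(Ŷ_str) = Σₕ Nₕ²(1 − fₕ)sₕ²/nₕ.
Large: 543²·(1 − 15/543)·52400000/15 = 1.0015526 × 10^12.
Small: 17812²·(1 − 2243/17812)·111000000/2243 = 1.372357 × 10^13.
Very large: 6326²·(1 − 1324/6326)·205800000/1324 = 4.9184726 × 10^12.
Sum = 1.9643595 × 10^13.
SE = √(1.9643595 × 10^13) = 4.4321 × 10^6.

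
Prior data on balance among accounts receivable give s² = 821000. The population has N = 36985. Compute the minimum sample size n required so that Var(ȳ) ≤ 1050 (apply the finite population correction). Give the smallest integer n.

766

Without fpc, n₀ = s²/D = 821000/1050 = 781.9048.
With fpc, (1 − n/N)·s²/n ≤ D requires n ≥ n₀/(1 + n₀/N) = 781.9048/(1 + 781.9048/36985) = 765.7167.
Rounding up, n = 766.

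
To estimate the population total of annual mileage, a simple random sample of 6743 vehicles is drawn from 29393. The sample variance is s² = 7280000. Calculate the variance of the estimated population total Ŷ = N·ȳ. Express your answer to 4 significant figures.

Var(Ŷ) = N²·Var(ȳ) = N²·(1 − n/N)·s²/n.
f = 6743/29393 = 0.22940836; Var(ȳ) = 0.77059164·7280000/6743 = 831.96012.
Var(Ŷ) = 29393² · 831.96012 = 7.1877066 × 10^11.

7.188 × 10^11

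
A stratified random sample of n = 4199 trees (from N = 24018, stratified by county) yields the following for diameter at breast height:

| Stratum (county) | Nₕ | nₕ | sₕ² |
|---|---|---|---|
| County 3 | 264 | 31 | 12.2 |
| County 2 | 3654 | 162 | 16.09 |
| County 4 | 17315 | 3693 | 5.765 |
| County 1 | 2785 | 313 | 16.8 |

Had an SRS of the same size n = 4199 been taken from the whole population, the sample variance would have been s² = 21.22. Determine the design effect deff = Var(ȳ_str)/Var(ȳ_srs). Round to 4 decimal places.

Var(ȳ_str) = Σ Wₕ²(1−fₕ)sₕ²/nₕ with Wₕ = Nₕ/24018:
  County 3: (264/24018)²·(1−31/264)·12.2/31 = 4.1964717 × 10^-5
  County 2: (3654/24018)²·(1−162/3654)·16.09/162 = 0.0021968992
  County 4: (17315/24018)²·(1−3693/17315)·5.765/3693 = 6.3827773 × 10^-4
  County 1: (2785/24018)²·(1−313/2785)·16.8/313 = 6.4056754 × 10^-4
  → Var(ȳ_str) = 0.0035177092.
Var(ȳ_srs) = (1 − 4199/24018)·21.22/4199 = 0.0041700801.
deff = 0.0035177092 / 0.0041700801 = 0.8436.

0.8436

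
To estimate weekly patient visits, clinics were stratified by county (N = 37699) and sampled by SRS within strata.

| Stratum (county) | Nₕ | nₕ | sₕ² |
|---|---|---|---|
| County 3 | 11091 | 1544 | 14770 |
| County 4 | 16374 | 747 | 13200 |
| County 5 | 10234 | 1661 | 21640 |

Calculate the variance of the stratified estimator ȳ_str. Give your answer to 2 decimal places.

Var(ȳ_str) = Σₕ Wₕ²(1 − fₕ)sₕ²/nₕ with Wₕ = Nₕ/N, N = 37699.
County 3: Wₕ = 0.29419879; term = 0.29419879²·(1 − 0.13921197)·14770/1544 = 0.71270723.
County 4: Wₕ = 0.43433513; term = 0.43433513²·(1 − 0.04562111)·13200/747 = 3.1814424.
County 5: Wₕ = 0.27146609; term = 0.27146609²·(1 − 0.16230213)·21640/1661 = 0.80427802.
Sum = 4.6984277.

4.70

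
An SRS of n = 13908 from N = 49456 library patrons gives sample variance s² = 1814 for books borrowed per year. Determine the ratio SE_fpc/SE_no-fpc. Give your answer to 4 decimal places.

0.8478

f = n/N = 13908/49456 = 0.28121967.
SE_no-fpc = √(s²/n) = 0.3611489; SE_fpc = √((1−f)s²/n) = 0.30618534.
Ratio = √(1−f) = 0.84780914.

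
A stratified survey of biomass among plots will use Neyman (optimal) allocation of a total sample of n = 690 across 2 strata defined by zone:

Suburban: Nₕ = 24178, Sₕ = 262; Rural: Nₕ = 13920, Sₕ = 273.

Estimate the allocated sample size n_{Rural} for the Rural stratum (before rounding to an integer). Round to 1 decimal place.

258.7

Neyman allocation: nₕ = n·NₕSₕ / Σⱼ NⱼSⱼ.
Σ NⱼSⱼ = 24178·262 + 13920·273 = 1.0134796 × 10^7.
n_{Rural} = 690·13920·273 / (1.0134796 × 10^7) = 258.7.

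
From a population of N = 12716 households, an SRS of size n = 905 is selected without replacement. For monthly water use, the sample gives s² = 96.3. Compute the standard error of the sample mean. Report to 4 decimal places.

0.3144

Under SRS without replacement, Var(ȳ) = (1 − f)·s²/n with f = n/N = 905/12716 = 0.07117018.
Var(ȳ) = (1 − 0.07117018)·96.3/905 = 0.92882982·0.10640884 = 0.098835704.
SE(ȳ) = √(0.098835704) = 0.3144.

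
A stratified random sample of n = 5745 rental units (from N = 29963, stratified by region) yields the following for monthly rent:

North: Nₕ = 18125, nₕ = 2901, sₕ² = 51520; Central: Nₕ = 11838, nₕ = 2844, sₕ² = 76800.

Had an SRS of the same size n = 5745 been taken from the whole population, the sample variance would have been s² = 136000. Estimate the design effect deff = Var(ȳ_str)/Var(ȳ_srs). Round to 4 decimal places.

Var(ȳ_str) = Σ Wₕ²(1−fₕ)sₕ²/nₕ with Wₕ = Nₕ/29963:
  North: (18125/29963)²·(1−2901/18125)·51520/2901 = 5.458387
  Central: (11838/29963)²·(1−2844/11838)·76800/2844 = 3.202523
  → Var(ȳ_str) = 8.66091.
Var(ȳ_srs) = (1 − 5745/29963)·136000/5745 = 19.133828.
deff = 8.66091 / 19.133828 = 0.4526.

0.4526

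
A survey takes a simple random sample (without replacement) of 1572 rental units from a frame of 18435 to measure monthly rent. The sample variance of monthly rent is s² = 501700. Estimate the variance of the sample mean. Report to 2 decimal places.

291.93

Under SRS without replacement, Var(ȳ) = (1 − f)·s²/n with f = n/N = 1572/18435 = 0.08527258.
Var(ȳ) = (1 − 0.08527258)·501700/1572 = 0.91472742·319.14758 = 291.93305.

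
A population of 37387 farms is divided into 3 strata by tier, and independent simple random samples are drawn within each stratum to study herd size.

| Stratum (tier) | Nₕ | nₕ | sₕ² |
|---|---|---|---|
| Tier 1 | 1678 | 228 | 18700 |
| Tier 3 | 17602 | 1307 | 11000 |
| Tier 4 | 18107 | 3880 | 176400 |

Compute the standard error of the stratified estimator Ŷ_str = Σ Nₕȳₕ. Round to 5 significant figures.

Var(Ŷ_str) = Σₕ Nₕ²(1 − fₕ)sₕ²/nₕ.
Tier 1: 1678²·(1 − 228/1678)·18700/228 = 1.9955689 × 10^8.
Tier 3: 17602²·(1 − 1307/17602)·11000/1307 = 2.413979 × 10^9.
Tier 4: 18107²·(1 − 3880/18107)·176400/3880 = 1.1711882 × 10^10.
Sum = 1.4325418 × 10^10.
SE = √(1.4325418 × 10^10) = 119690.

119690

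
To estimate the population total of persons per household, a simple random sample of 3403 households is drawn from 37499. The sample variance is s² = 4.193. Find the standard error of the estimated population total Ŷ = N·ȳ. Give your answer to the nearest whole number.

Var(Ŷ) = N²·Var(ȳ) = N²·(1 − n/N)·s²/n.
f = 3403/37499 = 0.09074909; Var(ȳ) = 0.90925091·4.193/3403 = 0.0011203318.
Var(Ŷ) = 37499² · 0.0011203318 = 1.5753826 × 10^6.
SE(Ŷ) = √(1.5753826 × 10^6) = 1255.

1255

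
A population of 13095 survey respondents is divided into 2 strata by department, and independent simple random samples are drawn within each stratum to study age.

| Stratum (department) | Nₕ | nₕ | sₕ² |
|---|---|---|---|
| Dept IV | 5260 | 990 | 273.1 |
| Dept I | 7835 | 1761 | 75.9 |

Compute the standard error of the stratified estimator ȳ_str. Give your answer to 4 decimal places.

0.2193

Var(ȳ_str) = Σₕ Wₕ²(1 − fₕ)sₕ²/nₕ with Wₕ = Nₕ/N, N = 13095.
Dept IV: Wₕ = 0.40168003; term = 0.40168003²·(1 − 0.18821293)·273.1/990 = 0.03613176.
Dept I: Wₕ = 0.59831997; term = 0.59831997²·(1 − 0.22476069)·75.9/1761 = 0.011961488.
Sum = 0.048093248.
SE = √(0.048093248) = 0.2193.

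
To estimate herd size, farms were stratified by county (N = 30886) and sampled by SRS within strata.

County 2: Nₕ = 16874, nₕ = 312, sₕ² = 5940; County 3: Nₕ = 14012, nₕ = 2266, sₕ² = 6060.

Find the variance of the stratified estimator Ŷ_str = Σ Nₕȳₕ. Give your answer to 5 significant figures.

Var(Ŷ_str) = Σₕ Nₕ²(1 − fₕ)sₕ²/nₕ.
County 2: 16874²·(1 − 312/16874)·5940/312 = 5.3206253 × 10^9.
County 3: 14012²·(1 − 2266/14012)·6060/2266 = 4.4015217 × 10^8.
Sum = 5.7607775 × 10^9.

5.7608 × 10^9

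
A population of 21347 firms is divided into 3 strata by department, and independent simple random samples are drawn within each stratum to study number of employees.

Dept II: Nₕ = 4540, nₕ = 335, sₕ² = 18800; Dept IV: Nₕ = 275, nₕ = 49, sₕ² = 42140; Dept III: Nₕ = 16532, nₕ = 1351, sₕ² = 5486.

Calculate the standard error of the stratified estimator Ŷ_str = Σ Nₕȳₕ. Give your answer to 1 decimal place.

46302.6

Var(Ŷ_str) = Σₕ Nₕ²(1 − fₕ)sₕ²/nₕ.
Dept II: 4540²·(1 − 335/4540)·18800/335 = 1.0713587 × 10^9.
Dept IV: 275²·(1 − 49/275)·42140/49 = 5.3449 × 10^7.
Dept III: 16532²·(1 − 1351/16532)·5486/1351 = 1.0191221 × 10^9.
Sum = 2.1439298 × 10^9.
SE = √(2.1439298 × 10^9) = 46302.6.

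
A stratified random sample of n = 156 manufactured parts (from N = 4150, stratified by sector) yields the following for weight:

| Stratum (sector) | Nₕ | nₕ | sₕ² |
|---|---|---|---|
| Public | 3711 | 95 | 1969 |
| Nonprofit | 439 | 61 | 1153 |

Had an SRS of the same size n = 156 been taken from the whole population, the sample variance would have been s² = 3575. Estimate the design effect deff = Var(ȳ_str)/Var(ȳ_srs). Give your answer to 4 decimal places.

0.7405

Var(ȳ_str) = Σ Wₕ²(1−fₕ)sₕ²/nₕ with Wₕ = Nₕ/4150:
  Public: (3711/4150)²·(1−95/3711)·1969/95 = 16.148987
  Nonprofit: (439/4150)²·(1−61/439)·1153/61 = 0.18212082
  → Var(ȳ_str) = 16.331108.
Var(ȳ_srs) = (1 − 156/4150)·3575/156 = 22.055221.
deff = 16.331108 / 22.055221 = 0.7405.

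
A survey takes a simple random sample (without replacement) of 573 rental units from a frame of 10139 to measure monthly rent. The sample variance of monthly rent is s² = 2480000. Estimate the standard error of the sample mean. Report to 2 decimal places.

63.90

Under SRS without replacement, Var(ȳ) = (1 − f)·s²/n with f = n/N = 573/10139 = 0.05651445.
Var(ȳ) = (1 − 0.05651445)·2480000/573 = 0.94348555·4328.0977 = 4083.4977.
SE(ȳ) = √(4083.4977) = 63.90.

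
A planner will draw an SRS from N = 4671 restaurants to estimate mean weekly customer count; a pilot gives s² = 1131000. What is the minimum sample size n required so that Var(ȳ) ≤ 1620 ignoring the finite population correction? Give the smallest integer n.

699

Without fpc, n₀ = s²/D = 1131000/1620 = 698.1481.
Rounding up, n = 699.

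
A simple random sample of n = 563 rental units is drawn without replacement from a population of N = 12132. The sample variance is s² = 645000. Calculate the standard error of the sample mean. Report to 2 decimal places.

33.05

Under SRS without replacement, Var(ȳ) = (1 − f)·s²/n with f = n/N = 563/12132 = 0.04640620.
Var(ȳ) = (1 − 0.04640620)·645000/563 = 0.95359380·1145.6483 = 1092.4831.
SE(ȳ) = √(1092.4831) = 33.05.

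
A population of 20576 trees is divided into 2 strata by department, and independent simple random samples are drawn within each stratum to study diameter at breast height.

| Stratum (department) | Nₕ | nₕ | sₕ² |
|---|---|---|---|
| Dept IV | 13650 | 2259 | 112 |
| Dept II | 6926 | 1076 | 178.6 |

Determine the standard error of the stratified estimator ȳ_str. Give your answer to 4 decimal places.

Var(ȳ_str) = Σₕ Wₕ²(1 − fₕ)sₕ²/nₕ with Wₕ = Nₕ/N, N = 20576.
Dept IV: Wₕ = 0.66339425; term = 0.66339425²·(1 − 0.16549451)·112/2259 = 0.018208509.
Dept II: Wₕ = 0.33660575; term = 0.33660575²·(1 − 0.15535663)·178.6/1076 = 0.015884942.
Sum = 0.034093451.
SE = √(0.034093451) = 0.1846.

0.1846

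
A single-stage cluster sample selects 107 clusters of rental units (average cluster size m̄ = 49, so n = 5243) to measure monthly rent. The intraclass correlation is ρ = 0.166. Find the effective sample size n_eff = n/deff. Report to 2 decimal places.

deff = 1 + (49 − 1)·0.166 = 1 + 7.968 = 8.968.
n_eff = 5243 / 8.968 = 584.63.

584.63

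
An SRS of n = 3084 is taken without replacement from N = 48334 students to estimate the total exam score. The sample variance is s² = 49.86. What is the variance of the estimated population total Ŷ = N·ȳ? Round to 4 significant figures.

3.536 × 10^7

Var(Ŷ) = N²·Var(ȳ) = N²·(1 − n/N)·s²/n.
f = 3084/48334 = 0.06380602; Var(ȳ) = 0.93619398·49.86/3084 = 0.015135743.
Var(Ŷ) = 48334² · 0.015135743 = 3.5359753 × 10^7.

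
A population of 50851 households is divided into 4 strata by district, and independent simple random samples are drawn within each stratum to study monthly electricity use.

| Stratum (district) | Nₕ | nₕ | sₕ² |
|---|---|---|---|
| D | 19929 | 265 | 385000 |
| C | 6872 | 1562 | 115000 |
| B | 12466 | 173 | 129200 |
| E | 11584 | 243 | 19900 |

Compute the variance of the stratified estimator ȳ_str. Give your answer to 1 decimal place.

269.6

Var(ȳ_str) = Σₕ Wₕ²(1 − fₕ)sₕ²/nₕ with Wₕ = Nₕ/N, N = 50851.
D: Wₕ = 0.39190970; term = 0.39190970²·(1 − 0.01329721)·385000/265 = 220.17765.
C: Wₕ = 0.13513992; term = 0.13513992²·(1 − 0.22729919)·115000/1562 = 1.038952.
B: Wₕ = 0.24514759; term = 0.24514759²·(1 − 0.01387775)·129200/173 = 44.259084.
E: Wₕ = 0.22780280; term = 0.22780280²·(1 − 0.02097721)·19900/243 = 4.1606167.
Sum = 269.6363.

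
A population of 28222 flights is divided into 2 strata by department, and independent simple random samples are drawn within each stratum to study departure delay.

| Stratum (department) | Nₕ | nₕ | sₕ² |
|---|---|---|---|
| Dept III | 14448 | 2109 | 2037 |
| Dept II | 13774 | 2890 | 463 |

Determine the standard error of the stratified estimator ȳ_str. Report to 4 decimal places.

Var(ȳ_str) = Σₕ Wₕ²(1 − fₕ)sₕ²/nₕ with Wₕ = Nₕ/N, N = 28222.
Dept III: Wₕ = 0.51194104; term = 0.51194104²·(1 − 0.14597176)·2037/2109 = 0.2161855.
Dept II: Wₕ = 0.48805896; term = 0.48805896²·(1 − 0.20981559)·463/2890 = 0.030154781.
Sum = 0.24634028.
SE = √(0.24634028) = 0.4963.

0.4963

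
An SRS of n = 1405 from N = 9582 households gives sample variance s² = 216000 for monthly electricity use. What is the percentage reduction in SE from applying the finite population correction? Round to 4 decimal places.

f = n/N = 1405/9582 = 0.14662910.
SE_no-fpc = √(s²/n) = 12.399059; SE_fpc = √((1−f)s²/n) = 11.454012.
Ratio = √(1−f) = 0.92378077. Reduction = 100·(1 − 0.92378077) = 7.6219%.

7.6219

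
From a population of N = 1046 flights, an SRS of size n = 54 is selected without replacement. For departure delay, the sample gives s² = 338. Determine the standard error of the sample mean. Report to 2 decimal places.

Under SRS without replacement, Var(ȳ) = (1 − f)·s²/n with f = n/N = 54/1046 = 0.05162524.
Var(ȳ) = (1 − 0.05162524)·338/54 = 0.94837476·6.2592593 = 5.9361235.
SE(ȳ) = √(5.9361235) = 2.44.

2.44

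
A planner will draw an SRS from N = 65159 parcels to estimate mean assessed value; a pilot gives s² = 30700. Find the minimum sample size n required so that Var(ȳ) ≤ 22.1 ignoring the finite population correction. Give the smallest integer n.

1390

Without fpc, n₀ = s²/D = 30700/22.1 = 1389.1403.
Rounding up, n = 1390.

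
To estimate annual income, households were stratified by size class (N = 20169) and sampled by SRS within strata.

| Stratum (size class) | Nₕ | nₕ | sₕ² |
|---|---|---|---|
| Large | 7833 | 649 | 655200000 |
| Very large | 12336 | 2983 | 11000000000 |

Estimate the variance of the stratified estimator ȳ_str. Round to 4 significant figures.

1.186 × 10^6

Var(ȳ_str) = Σₕ Wₕ²(1 − fₕ)sₕ²/nₕ with Wₕ = Nₕ/N, N = 20169.
Large: Wₕ = 0.38836829; term = 0.38836829²·(1 − 0.08285459)·655200000/649 = 139654.49.
Very large: Wₕ = 0.61163171; term = 0.61163171²·(1 − 0.24181258)·11000000000/2983 = 1.045914 × 10^6.
Sum = 1.1855685 × 10^6.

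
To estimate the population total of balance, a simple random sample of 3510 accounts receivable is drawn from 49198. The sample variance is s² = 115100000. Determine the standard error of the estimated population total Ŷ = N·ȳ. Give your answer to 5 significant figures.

8.5854 × 10^6

Var(Ŷ) = N²·Var(ȳ) = N²·(1 − n/N)·s²/n.
f = 3510/49198 = 0.07134436; Var(ȳ) = 0.92865564·115100000/3510 = 30452.497.
Var(Ŷ) = 49198² · 30452.497 = 7.3708539 × 10^13.
SE(Ŷ) = √(7.3708539 × 10^13) = 8.5854 × 10^6.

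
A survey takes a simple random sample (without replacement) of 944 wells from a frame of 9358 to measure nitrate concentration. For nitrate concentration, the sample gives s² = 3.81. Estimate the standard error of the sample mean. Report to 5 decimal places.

0.06024

Under SRS without replacement, Var(ȳ) = (1 − f)·s²/n with f = n/N = 944/9358 = 0.10087626.
Var(ȳ) = (1 − 0.10087626)·3.81/944 = 0.89912374·0.0040360169 = 0.0036288787.
SE(ȳ) = √(0.0036288787) = 0.06024.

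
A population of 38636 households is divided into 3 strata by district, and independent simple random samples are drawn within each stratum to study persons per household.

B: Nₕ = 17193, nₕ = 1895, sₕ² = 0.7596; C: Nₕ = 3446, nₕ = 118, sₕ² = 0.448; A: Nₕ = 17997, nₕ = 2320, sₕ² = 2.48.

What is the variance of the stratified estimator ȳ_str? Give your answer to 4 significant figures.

3.018 × 10^-4

Var(ȳ_str) = Σₕ Wₕ²(1 − fₕ)sₕ²/nₕ with Wₕ = Nₕ/N, N = 38636.
B: Wₕ = 0.44499948; term = 0.44499948²·(1 − 0.11021928)·0.7596/1895 = 7.0628136 × 10^-5.
C: Wₕ = 0.08919143; term = 0.08919143²·(1 − 0.03424260)·0.448/118 = 2.9168244 × 10^-5.
A: Wₕ = 0.46580909; term = 0.46580909²·(1 − 0.12891037)·2.48/2320 = 2.0204237 × 10^-4.
Sum = 3.0183875 × 10^-4.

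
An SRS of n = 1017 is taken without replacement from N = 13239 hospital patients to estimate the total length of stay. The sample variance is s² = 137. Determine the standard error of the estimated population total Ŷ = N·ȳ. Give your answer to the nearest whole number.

4669

Var(Ŷ) = N²·Var(ȳ) = N²·(1 − n/N)·s²/n.
f = 1017/13239 = 0.07681849; Var(ȳ) = 0.92318151·137/1017 = 0.12436172.
Var(Ŷ) = 13239² · 0.12436172 = 2.1797018 × 10^7.
SE(Ŷ) = √(2.1797018 × 10^7) = 4669.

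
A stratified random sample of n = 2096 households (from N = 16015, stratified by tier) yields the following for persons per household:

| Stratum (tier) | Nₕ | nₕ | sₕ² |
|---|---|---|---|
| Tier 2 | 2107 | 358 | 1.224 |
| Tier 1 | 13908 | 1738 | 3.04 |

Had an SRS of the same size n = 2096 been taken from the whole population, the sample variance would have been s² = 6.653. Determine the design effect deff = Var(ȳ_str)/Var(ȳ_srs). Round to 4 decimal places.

Var(ȳ_str) = Σ Wₕ²(1−fₕ)sₕ²/nₕ with Wₕ = Nₕ/16015:
  Tier 2: (2107/16015)²·(1−358/2107)·1.224/358 = 4.912458 × 10^-5
  Tier 1: (13908/16015)²·(1−1738/13908)·3.04/1738 = 0.0011543172
  → Var(ȳ_str) = 0.0012034418.
Var(ȳ_srs) = (1 − 2096/16015)·6.653/2096 = 0.0027587182.
deff = 0.0012034418 / 0.0027587182 = 0.4362.

0.4362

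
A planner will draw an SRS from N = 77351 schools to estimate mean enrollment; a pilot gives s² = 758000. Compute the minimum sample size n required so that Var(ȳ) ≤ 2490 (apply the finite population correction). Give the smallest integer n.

304

Without fpc, n₀ = s²/D = 758000/2490 = 304.4177.
With fpc, (1 − n/N)·s²/n ≤ D requires n ≥ n₀/(1 + n₀/N) = 304.4177/(1 + 304.4177/77351) = 303.2243.
Rounding up, n = 304.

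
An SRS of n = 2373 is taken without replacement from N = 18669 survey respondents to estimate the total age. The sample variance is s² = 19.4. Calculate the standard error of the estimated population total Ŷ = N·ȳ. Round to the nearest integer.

1577

Var(Ŷ) = N²·Var(ȳ) = N²·(1 − n/N)·s²/n.
f = 2373/18669 = 0.12710911; Var(ȳ) = 0.87289089·19.4/2373 = 0.0071361497.
Var(Ŷ) = 18669² · 0.0071361497 = 2.4871734 × 10^6.
SE(Ŷ) = √(2.4871734 × 10^6) = 1577.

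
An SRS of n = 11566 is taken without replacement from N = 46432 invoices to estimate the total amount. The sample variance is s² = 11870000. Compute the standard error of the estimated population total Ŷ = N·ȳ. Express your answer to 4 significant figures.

Var(Ŷ) = N²·Var(ȳ) = N²·(1 − n/N)·s²/n.
f = 11566/46432 = 0.24909545; Var(ȳ) = 0.75090455·11870000/11566 = 770.64128.
Var(Ŷ) = 46432² · 770.64128 = 1.6614491 × 10^12.
SE(Ŷ) = √(1.6614491 × 10^12) = 1.289 × 10^6.

1.289 × 10^6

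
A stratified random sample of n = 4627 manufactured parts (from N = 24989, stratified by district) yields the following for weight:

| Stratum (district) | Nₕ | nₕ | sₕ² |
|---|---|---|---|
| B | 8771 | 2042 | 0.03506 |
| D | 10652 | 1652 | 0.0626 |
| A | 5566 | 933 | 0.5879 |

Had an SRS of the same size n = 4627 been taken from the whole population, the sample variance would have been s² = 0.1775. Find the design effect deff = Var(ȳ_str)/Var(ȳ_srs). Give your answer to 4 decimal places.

1.0705

Var(ȳ_str) = Σ Wₕ²(1−fₕ)sₕ²/nₕ with Wₕ = Nₕ/24989:
  B: (8771/24989)²·(1−2042/8771)·0.03506/2042 = 1.6227741 × 10^-6
  D: (10652/24989)²·(1−1652/10652)·0.0626/1652 = 5.8175511 × 10^-6
  A: (5566/24989)²·(1−933/5566)·0.5879/933 = 2.6021334 × 10^-5
  → Var(ȳ_str) = 3.3461659 × 10^-5.
Var(ȳ_srs) = (1 − 4627/24989)·0.1775/4627 = 3.1258664 × 10^-5.
deff = (3.3461659 × 10^-5) / (3.1258664 × 10^-5) = 1.0705.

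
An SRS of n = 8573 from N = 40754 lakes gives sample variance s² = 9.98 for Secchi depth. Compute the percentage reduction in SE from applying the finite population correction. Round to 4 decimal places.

f = n/N = 8573/40754 = 0.21035972.
SE_no-fpc = √(s²/n) = 0.034119202; SE_fpc = √((1−f)s²/n) = 0.030318905.
Ratio = √(1−f) = 0.88861706. Reduction = 100·(1 − 0.88861706) = 11.1383%.

11.1383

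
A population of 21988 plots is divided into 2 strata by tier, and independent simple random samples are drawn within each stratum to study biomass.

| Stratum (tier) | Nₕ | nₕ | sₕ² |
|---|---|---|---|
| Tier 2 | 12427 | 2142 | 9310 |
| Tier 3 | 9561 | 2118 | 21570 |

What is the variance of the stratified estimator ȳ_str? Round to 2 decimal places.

Var(ȳ_str) = Σₕ Wₕ²(1 − fₕ)sₕ²/nₕ with Wₕ = Nₕ/N, N = 21988.
Tier 2: Wₕ = 0.56517191; term = 0.56517191²·(1 − 0.17236662)·9310/2142 = 1.1490247.
Tier 3: Wₕ = 0.43482809; term = 0.43482809²·(1 − 0.22152495)·21570/2118 = 1.4990084.
Sum = 2.6480331.

2.65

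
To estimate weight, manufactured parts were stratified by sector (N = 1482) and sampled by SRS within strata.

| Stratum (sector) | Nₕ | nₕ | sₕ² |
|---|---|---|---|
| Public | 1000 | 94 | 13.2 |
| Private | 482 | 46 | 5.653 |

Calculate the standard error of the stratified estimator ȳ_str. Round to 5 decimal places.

0.26398

Var(ȳ_str) = Σₕ Wₕ²(1 − fₕ)sₕ²/nₕ with Wₕ = Nₕ/N, N = 1482.
Public: Wₕ = 0.67476383; term = 0.67476383²·(1 − 0.09400000)·13.2/94 = 0.057926577.
Private: Wₕ = 0.32523617; term = 0.32523617²·(1 − 0.09543568)·5.653/46 = 0.011758672.
Sum = 0.069685249.
SE = √(0.069685249) = 0.26398.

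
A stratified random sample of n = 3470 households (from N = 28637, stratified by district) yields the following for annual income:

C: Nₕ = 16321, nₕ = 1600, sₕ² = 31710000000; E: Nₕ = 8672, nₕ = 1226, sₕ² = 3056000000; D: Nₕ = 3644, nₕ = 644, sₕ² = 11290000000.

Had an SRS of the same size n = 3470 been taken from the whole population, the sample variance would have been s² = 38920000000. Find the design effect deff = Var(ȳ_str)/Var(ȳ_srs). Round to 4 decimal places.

Var(ȳ_str) = Σ Wₕ²(1−fₕ)sₕ²/nₕ with Wₕ = Nₕ/28637:
  C: (16321/28637)²·(1−1600/16321)·31710000000/1600 = 5.8063779 × 10^6
  E: (8672/28637)²·(1−1226/8672)·3056000000/1226 = 196268.29
  D: (3644/28637)²·(1−644/3644)·11290000000/644 = 233696.74
  → Var(ȳ_str) = 6.2363429 × 10^6.
Var(ȳ_srs) = (1 − 3470/28637)·38920000000/3470 = 9.8570574 × 10^6.
deff = (6.2363429 × 10^6) / (9.8570574 × 10^6) = 0.6327.

0.6327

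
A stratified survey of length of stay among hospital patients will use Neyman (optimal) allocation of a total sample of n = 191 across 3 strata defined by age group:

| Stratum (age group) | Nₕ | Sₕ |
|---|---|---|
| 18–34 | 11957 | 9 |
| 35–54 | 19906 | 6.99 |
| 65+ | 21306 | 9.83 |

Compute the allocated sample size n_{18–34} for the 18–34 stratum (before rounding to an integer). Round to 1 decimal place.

Neyman allocation: nₕ = n·NₕSₕ / Σⱼ NⱼSⱼ.
Σ NⱼSⱼ = 11957·9 + 19906·6.99 + 21306·9.83 = 456193.92.
n_{18–34} = 191·11957·9 / 456193.92 = 45.1.

45.1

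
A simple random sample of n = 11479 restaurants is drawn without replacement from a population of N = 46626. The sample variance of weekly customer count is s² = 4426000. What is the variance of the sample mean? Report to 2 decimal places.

Under SRS without replacement, Var(ȳ) = (1 − f)·s²/n with f = n/N = 11479/46626 = 0.24619311.
Var(ȳ) = (1 − 0.24619311)·4426000/11479 = 0.75380689·385.57366 = 290.64808.

290.65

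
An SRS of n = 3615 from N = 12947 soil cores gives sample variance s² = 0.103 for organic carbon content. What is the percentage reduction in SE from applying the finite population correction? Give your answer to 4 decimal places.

f = n/N = 3615/12947 = 0.27921526.
SE_no-fpc = √(s²/n) = 0.0053378266; SE_fpc = √((1−f)s²/n) = 0.0045317637.
Ratio = √(1−f) = 0.84899042. Reduction = 100·(1 − 0.84899042) = 15.1010%.

15.1010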